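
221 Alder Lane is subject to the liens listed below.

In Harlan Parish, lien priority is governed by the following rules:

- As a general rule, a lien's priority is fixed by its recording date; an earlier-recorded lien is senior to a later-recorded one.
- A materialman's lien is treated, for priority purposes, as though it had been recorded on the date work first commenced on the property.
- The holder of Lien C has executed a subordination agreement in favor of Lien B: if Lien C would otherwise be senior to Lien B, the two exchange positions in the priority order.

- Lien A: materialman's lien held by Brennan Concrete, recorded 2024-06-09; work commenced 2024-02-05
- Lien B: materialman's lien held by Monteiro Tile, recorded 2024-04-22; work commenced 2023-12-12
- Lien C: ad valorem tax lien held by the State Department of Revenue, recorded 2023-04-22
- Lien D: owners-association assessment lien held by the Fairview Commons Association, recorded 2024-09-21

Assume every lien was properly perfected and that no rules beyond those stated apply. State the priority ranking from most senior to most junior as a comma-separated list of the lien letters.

B, C, A, D

Effective dates: A's effective date is 2024-02-05, when work began; B's effective date is 2023-12-12, when work began.
By effective date, earliest first: C (2023-04-22), B (2023-12-12), A (2024-02-05), D (2024-09-21).
C would otherwise be senior to B, so under the subordination agreement C and B exchange positions.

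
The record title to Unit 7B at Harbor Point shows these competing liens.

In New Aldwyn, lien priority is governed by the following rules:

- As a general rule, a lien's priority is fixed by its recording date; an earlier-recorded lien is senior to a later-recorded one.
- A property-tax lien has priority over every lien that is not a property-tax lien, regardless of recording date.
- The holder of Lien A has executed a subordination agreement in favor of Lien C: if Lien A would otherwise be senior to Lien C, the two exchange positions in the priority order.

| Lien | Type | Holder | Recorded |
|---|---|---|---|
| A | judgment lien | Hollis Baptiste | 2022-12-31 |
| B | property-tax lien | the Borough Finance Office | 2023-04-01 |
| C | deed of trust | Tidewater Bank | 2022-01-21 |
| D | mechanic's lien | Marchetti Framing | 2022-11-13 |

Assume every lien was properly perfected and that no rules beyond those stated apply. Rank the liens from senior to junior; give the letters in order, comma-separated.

B, as a property-tax lien, has superpriority and ranks first.
Ordering the rest by effective date: C (2022-01-21), D (2022-11-13), A (2022-12-31).
Since A is not senior to C, the subordination leaves the order unchanged.

B, C, D, A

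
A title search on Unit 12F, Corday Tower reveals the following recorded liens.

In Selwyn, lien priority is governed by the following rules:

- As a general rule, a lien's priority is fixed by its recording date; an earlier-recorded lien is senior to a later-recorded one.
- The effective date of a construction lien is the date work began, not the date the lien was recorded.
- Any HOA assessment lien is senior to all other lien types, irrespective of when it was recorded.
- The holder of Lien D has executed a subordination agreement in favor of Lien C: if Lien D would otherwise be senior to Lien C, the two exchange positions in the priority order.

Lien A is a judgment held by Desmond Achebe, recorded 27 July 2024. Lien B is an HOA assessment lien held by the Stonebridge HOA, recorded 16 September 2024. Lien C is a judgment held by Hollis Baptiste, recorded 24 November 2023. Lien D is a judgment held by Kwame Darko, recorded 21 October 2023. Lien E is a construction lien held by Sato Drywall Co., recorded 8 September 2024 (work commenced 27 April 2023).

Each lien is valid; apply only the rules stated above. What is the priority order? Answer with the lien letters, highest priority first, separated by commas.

B, E, C, D, A

Effective dates: E's effective date is 27 April 2023, when work began.
As an HOA assessment lien, B is senior to every other lien.
Ordering the rest by effective date: E (27 April 2023), D (21 October 2023), C (24 November 2023), A (27 July 2024).
The subordination applies — D was senior to C — so D and C swap.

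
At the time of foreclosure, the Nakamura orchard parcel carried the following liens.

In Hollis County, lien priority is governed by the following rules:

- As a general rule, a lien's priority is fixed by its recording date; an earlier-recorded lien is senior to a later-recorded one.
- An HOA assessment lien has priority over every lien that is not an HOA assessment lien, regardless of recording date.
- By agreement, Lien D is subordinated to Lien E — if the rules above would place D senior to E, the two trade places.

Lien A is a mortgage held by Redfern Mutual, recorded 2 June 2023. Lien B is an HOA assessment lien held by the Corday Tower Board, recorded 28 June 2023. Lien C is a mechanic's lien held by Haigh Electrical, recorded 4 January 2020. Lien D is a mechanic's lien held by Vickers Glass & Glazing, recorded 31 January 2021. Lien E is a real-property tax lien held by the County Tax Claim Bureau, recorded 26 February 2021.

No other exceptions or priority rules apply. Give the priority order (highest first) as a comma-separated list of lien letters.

As an HOA assessment lien, B is senior to every other lien.
Among the remaining liens, by effective date: C (4 January 2020), D (31 January 2021), E (26 February 2021), A (2 June 2023).
D would otherwise be senior to E, so under the subordination agreement D and E exchange positions.

B, C, E, D, A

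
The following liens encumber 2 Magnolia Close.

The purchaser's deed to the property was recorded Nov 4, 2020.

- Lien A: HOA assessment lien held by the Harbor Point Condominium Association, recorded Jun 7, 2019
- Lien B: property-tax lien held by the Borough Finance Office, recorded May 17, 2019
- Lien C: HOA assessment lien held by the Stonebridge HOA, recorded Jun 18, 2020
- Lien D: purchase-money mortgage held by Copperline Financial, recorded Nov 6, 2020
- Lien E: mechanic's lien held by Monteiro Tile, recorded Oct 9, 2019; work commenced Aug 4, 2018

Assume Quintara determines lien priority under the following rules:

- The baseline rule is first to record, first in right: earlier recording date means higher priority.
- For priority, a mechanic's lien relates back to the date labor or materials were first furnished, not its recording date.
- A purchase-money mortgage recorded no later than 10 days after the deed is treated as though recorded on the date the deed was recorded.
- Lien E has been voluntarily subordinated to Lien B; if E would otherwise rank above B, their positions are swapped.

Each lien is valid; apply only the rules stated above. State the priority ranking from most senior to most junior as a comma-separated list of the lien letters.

B, E, A, C, D

Effective dates: D's effective date is the deed date, Nov 4, 2020; E relates back to Aug 4, 2018 (work commenced).
By effective date: E (Aug 4, 2018), B (May 17, 2019), A (Jun 7, 2019), C (Jun 18, 2020), D (Nov 4, 2020).
Because E would otherwise rank above B, the subordination swaps them.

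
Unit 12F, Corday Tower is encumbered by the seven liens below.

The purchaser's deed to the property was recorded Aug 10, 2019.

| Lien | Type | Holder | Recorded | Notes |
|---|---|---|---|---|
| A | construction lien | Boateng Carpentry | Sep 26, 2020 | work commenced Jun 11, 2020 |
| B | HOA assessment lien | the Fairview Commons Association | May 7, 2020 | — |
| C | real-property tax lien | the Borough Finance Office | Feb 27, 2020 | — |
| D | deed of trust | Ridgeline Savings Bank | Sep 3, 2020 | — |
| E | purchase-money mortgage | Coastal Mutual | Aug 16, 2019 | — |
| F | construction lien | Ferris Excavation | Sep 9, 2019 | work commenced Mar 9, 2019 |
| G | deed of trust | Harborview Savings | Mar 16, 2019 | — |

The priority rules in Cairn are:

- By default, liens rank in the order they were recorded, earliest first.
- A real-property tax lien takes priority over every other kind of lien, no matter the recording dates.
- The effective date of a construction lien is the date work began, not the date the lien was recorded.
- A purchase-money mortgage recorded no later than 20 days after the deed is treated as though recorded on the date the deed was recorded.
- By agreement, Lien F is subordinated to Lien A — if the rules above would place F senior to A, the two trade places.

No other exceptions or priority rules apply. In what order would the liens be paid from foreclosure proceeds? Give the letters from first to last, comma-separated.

C, A, G, E, B, F, D

Effective dates: A is treated as recorded Jun 11, 2020, the work-commencement date; E relates back to the deed date Aug 10, 2019; F relates back to Mar 9, 2019 (work commenced).
As a real-property tax lien, C is senior to every other lien.
The other liens, earliest effective date first: F (Mar 9, 2019), G (Mar 16, 2019), E (Aug 10, 2019), B (May 7, 2020), A (Jun 11, 2020), D (Sep 3, 2020).
Because F would otherwise rank above A, the subordination swaps them.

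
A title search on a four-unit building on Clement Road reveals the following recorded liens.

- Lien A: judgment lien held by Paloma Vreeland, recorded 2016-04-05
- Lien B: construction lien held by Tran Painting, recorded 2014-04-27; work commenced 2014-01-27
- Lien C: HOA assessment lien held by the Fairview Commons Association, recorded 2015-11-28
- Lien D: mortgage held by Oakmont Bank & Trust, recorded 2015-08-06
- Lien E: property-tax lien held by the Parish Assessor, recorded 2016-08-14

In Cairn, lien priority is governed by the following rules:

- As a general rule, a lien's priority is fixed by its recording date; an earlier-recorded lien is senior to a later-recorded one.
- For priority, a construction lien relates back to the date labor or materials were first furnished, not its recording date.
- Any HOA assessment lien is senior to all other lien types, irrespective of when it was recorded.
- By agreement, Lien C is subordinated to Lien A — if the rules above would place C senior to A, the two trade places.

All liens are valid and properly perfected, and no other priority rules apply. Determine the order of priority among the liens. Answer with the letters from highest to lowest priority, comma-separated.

First, effective dates: B's effective date is 2014-01-27, when work began.
C, as an HOA assessment lien, has superpriority and ranks first.
Remaining liens by effective date: B (2014-01-27), D (2015-08-06), A (2016-04-05), E (2016-08-14).
The subordination applies — C was senior to A — so C and A swap.

A, B, D, C, E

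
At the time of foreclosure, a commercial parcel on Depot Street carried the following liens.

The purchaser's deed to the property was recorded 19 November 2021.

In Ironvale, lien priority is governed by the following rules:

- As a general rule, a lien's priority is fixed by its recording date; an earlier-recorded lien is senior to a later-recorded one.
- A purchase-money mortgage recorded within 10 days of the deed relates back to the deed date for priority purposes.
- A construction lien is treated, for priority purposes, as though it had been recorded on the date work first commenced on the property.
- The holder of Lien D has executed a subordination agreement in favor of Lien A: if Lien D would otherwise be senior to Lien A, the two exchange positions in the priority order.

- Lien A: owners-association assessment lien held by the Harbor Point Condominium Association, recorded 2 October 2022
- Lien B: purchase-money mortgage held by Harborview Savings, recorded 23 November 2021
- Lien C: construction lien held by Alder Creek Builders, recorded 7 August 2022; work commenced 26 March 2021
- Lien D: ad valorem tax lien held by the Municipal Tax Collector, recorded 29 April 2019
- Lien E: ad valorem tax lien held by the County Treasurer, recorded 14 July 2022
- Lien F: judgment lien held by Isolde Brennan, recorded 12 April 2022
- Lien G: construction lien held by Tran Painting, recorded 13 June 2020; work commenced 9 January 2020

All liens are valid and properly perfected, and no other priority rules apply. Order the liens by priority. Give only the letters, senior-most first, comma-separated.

A, G, C, B, F, E, D

First, effective dates: B's effective date is the deed date, 19 November 2021; C is treated as recorded 26 March 2021, the work-commencement date; G's effective date is 9 January 2020, when work began.
By effective date, earliest first: D (29 April 2019), G (9 January 2020), C (26 March 2021), B (19 November 2021), F (12 April 2022), E (14 July 2022), A (2 October 2022).
Because D would otherwise rank above A, the subordination swaps them.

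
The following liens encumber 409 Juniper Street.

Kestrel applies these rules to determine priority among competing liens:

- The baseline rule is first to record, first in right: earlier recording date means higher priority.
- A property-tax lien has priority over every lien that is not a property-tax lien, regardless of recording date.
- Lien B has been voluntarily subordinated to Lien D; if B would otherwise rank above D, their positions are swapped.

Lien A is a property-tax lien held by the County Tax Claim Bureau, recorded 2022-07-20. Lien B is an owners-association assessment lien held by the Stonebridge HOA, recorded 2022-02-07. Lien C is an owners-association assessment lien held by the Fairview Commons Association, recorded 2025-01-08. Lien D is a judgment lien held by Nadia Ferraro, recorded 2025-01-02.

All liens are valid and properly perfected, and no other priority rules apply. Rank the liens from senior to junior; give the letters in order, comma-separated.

A is a property-tax lien and takes priority over every other lien.
Remaining liens by effective date: B (2022-02-07), D (2025-01-02), C (2025-01-08).
B would otherwise be senior to D, so under the subordination agreement B and D exchange positions.

A, D, B, C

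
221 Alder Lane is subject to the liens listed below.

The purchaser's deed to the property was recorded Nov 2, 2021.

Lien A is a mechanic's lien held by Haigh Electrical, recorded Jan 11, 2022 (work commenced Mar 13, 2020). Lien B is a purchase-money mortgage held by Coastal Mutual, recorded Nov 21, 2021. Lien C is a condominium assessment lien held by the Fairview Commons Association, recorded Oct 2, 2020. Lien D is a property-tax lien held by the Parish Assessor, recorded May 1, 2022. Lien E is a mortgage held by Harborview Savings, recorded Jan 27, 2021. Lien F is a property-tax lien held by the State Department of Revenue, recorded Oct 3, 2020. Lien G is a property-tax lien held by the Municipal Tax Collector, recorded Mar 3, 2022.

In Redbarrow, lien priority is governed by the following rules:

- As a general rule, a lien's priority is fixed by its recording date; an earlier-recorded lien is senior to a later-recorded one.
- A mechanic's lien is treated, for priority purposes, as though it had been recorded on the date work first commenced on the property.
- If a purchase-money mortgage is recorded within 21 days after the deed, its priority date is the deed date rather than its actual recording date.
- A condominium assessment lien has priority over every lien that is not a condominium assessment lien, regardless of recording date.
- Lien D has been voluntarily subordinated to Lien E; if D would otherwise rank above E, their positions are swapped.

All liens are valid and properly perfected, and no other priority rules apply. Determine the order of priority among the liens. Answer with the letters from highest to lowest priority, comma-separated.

C, A, F, E, B, G, D

Effective dates: A's effective date is Mar 13, 2020, when work began; B's effective date is the deed date, Nov 2, 2021.
C is a condominium assessment lien, so it outranks all other liens regardless of date.
The other liens, earliest effective date first: A (Mar 13, 2020), F (Oct 3, 2020), E (Jan 27, 2021), B (Nov 2, 2021), G (Mar 3, 2022), D (May 1, 2022).
D is already junior to E, so the subordination agreement changes nothing.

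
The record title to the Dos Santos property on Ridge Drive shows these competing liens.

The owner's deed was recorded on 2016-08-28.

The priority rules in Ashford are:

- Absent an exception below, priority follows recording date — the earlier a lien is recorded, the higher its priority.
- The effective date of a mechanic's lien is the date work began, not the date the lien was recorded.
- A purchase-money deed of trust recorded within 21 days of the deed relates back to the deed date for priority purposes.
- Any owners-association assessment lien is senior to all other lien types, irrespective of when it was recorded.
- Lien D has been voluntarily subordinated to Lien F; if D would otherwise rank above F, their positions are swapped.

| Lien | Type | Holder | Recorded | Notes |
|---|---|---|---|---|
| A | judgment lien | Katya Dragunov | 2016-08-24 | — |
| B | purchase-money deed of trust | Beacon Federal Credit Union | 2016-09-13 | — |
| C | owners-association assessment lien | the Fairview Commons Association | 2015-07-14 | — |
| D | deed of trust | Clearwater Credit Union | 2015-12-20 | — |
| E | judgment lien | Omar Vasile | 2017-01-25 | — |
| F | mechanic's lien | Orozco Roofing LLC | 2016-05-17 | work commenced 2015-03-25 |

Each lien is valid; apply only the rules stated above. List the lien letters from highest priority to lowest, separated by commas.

C, F, D, A, B, E

Adjusting effective dates: B's effective date is the deed date, 2016-08-28; F is treated as recorded 2015-03-25, the work-commencement date.
C is an owners-association assessment lien and takes priority over every other lien.
Ordering the rest by effective date: F (2015-03-25), D (2015-12-20), A (2016-08-24), B (2016-08-28), E (2017-01-25).
Since D is not senior to F, the subordination leaves the order unchanged.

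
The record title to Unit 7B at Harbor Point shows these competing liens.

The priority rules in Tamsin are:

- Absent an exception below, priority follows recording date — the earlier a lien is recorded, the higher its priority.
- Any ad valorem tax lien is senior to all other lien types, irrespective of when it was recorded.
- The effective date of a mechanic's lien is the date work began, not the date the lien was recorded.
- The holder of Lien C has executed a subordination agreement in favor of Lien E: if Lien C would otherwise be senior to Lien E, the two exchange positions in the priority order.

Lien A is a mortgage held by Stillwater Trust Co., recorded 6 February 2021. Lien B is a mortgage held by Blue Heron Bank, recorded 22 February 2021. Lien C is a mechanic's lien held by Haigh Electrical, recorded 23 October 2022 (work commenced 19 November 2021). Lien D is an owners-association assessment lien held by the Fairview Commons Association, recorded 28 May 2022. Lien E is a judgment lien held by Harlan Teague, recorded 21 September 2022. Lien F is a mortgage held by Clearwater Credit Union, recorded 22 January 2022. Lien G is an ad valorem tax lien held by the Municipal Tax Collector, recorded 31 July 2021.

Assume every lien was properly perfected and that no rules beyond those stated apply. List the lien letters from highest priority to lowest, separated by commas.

Adjusting effective dates: C's effective date is 19 November 2021, when work began.
As an ad valorem tax lien, G is senior to every other lien.
Ordering the rest by effective date: A (6 February 2021), B (22 February 2021), C (19 November 2021), F (22 January 2022), D (28 May 2022), E (21 September 2022).
C would otherwise be senior to E, so under the subordination agreement C and E exchange positions.

G, A, B, E, F, D, C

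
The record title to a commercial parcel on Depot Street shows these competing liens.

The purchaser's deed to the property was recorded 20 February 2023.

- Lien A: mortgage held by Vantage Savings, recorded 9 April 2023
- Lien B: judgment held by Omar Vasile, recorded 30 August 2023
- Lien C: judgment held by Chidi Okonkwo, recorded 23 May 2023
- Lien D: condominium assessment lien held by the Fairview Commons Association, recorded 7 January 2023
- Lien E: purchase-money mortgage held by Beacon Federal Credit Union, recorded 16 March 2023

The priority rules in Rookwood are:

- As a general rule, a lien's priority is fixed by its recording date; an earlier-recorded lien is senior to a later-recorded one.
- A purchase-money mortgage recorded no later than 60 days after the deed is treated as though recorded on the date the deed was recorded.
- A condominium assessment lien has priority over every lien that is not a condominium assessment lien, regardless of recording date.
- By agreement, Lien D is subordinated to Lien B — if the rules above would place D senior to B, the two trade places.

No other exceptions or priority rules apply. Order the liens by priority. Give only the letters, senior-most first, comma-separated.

First, effective dates: E was recorded within the 60-day window, so its effective date is the deed date 20 February 2023.
D is a condominium assessment lien and takes priority over every other lien.
Ordering the rest by effective date: E (20 February 2023), A (9 April 2023), C (23 May 2023), B (30 August 2023).
The subordination applies — D was senior to B — so D and B swap.

B, E, A, C, D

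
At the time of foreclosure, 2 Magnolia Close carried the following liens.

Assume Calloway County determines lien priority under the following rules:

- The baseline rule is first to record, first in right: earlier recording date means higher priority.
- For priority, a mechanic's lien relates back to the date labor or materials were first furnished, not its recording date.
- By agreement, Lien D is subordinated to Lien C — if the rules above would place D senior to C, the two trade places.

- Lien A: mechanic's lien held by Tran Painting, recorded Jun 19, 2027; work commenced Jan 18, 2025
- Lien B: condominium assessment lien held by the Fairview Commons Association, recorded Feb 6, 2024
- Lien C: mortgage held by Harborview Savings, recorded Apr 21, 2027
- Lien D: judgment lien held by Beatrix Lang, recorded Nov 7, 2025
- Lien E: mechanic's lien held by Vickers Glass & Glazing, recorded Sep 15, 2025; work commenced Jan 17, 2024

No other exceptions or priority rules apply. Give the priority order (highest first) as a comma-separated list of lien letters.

E, B, A, C, D

Effective dates after the stated exceptions: A is treated as recorded Jan 18, 2025, the work-commencement date; E's effective date is Jan 17, 2024, when work began.
By effective date, earliest first: E (Jan 17, 2024), B (Feb 6, 2024), A (Jan 18, 2025), D (Nov 7, 2025), C (Apr 21, 2027).
The subordination applies — D was senior to C — so D and C swap.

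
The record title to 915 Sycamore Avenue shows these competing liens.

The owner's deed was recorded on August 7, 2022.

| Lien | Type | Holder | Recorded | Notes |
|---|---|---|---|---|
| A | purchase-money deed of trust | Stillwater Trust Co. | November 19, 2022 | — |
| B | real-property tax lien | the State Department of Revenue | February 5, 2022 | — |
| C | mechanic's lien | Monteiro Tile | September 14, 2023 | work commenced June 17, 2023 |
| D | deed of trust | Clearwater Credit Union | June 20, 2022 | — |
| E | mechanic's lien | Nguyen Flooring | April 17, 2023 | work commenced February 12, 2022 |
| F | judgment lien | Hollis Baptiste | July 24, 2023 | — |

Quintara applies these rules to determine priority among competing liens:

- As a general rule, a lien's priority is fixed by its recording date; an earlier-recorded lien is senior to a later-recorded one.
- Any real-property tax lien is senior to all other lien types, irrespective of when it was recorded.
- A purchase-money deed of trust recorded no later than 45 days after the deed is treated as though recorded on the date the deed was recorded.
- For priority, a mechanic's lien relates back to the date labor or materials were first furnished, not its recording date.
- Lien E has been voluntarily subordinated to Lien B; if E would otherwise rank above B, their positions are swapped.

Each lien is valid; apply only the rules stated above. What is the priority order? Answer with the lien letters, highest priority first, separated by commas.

First, effective dates: A missed the 45-day window (104 days after the deed), so its recording date stands; C's effective date is June 17, 2023, when work began; E's effective date is February 12, 2022, when work began.
As a real-property tax lien, B is senior to every other lien.
Ordering the rest by effective date: E (February 12, 2022), D (June 20, 2022), A (November 19, 2022), C (June 17, 2023), F (July 24, 2023).
E is already junior to B, so the subordination agreement changes nothing.

B, E, D, A, C, F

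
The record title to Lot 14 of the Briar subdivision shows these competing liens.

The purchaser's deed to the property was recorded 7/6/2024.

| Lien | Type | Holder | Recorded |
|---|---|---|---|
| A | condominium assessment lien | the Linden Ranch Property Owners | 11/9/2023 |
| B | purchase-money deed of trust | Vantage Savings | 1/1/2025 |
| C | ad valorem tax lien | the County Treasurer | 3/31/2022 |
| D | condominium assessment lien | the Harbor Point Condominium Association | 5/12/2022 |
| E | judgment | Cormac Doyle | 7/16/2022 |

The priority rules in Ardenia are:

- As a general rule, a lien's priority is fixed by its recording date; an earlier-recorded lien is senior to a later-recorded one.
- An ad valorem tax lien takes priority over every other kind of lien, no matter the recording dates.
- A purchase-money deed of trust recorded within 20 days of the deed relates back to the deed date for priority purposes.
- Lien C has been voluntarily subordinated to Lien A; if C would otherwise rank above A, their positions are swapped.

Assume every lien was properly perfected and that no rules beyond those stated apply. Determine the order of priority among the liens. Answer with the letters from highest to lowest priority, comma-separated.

Adjusting effective dates: B was recorded 179 days after the deed — beyond 20 days — so no relation-back applies.
C is an ad valorem tax lien, so it outranks all other liens regardless of date.
Remaining liens by effective date: D (5/12/2022), E (7/16/2022), A (11/9/2023), B (1/1/2025).
The subordination applies — C was senior to A — so C and A swap.

A, D, E, C, B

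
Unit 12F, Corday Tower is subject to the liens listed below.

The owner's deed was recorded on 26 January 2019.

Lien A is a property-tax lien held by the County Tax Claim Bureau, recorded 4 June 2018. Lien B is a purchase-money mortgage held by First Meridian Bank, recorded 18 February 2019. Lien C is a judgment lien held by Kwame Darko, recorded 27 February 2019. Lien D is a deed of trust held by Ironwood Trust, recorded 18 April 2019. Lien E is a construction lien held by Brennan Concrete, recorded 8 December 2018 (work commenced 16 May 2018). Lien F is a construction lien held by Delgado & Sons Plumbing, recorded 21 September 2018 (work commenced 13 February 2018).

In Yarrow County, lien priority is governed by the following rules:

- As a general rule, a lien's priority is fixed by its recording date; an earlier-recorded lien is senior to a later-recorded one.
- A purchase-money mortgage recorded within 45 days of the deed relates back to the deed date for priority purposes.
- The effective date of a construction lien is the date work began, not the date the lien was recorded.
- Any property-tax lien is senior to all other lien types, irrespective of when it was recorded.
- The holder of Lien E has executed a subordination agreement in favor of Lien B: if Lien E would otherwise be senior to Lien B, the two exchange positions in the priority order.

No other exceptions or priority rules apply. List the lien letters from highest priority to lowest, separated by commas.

Adjusting effective dates: B relates back to the deed date 26 January 2019; E is treated as recorded 16 May 2018, the work-commencement date; F is treated as recorded 13 February 2018, the work-commencement date.
A is a property-tax lien and takes priority over every other lien.
Ordering the rest by effective date: F (13 February 2018), E (16 May 2018), B (26 January 2019), C (27 February 2019), D (18 April 2019).
The subordination applies — E was senior to B — so E and B swap.

A, F, B, E, C, D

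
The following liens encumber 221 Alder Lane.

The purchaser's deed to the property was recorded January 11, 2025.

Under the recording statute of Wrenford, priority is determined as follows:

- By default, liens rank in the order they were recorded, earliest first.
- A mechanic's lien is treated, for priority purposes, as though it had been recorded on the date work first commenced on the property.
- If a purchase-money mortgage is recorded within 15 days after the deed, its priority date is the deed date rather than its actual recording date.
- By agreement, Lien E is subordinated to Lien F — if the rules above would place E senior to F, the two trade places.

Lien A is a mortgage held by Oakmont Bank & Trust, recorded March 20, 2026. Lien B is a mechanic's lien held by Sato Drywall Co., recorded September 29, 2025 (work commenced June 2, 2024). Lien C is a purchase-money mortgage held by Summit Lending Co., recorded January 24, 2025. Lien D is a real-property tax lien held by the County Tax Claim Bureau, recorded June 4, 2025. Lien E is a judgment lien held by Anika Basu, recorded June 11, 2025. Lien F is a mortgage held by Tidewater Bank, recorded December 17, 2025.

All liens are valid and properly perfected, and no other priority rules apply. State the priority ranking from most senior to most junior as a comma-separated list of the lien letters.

B, C, D, F, E, A

Adjusting effective dates: B is treated as recorded June 2, 2024, the work-commencement date; C's effective date is the deed date, January 11, 2025.
Ordering by effective date: B (June 2, 2024), C (January 11, 2025), D (June 4, 2025), E (June 11, 2025), F (December 17, 2025), A (March 20, 2026).
Because E would otherwise rank above F, the subordination swaps them.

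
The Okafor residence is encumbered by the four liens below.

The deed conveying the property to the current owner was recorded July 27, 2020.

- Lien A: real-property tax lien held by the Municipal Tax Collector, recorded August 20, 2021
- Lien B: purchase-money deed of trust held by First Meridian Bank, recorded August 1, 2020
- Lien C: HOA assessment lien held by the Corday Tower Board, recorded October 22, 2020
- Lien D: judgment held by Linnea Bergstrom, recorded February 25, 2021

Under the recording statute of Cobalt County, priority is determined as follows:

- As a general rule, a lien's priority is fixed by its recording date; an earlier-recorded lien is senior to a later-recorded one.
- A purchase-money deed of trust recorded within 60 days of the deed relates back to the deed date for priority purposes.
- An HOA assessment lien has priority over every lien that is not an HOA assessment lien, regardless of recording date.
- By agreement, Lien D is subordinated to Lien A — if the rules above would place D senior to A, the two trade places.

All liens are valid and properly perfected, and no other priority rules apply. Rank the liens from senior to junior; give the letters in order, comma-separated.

First, effective dates: B's effective date is the deed date, July 27, 2020.
C, as an HOA assessment lien, has superpriority and ranks first.
Ordering the rest by effective date: B (July 27, 2020), D (February 25, 2021), A (August 20, 2021).
D is senior to A before the subordination, so the two trade places.

C, B, A, D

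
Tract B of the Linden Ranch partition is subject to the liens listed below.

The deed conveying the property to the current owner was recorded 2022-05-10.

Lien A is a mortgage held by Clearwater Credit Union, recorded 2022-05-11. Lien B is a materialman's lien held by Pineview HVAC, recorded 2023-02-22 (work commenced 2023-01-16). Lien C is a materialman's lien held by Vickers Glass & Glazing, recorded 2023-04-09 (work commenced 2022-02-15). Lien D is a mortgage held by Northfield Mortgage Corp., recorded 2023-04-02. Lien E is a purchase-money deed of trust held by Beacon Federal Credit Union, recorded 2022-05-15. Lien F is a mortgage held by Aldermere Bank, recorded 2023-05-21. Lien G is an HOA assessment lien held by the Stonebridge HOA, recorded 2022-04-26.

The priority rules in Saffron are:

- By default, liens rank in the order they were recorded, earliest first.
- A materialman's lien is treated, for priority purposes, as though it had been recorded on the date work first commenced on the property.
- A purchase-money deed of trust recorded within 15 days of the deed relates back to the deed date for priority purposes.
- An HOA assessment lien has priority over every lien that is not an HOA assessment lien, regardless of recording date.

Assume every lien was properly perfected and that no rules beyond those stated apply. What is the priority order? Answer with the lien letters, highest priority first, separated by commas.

G, C, E, A, B, D, F

First, effective dates: B relates back to 2023-01-16 (work commenced); C relates back to 2022-02-15 (work commenced); E's effective date is the deed date, 2022-05-10.
G is an HOA assessment lien and takes priority over every other lien.
Ordering the rest by effective date: C (2022-02-15), E (2022-05-10), A (2022-05-11), B (2023-01-16), D (2023-04-02), F (2023-05-21).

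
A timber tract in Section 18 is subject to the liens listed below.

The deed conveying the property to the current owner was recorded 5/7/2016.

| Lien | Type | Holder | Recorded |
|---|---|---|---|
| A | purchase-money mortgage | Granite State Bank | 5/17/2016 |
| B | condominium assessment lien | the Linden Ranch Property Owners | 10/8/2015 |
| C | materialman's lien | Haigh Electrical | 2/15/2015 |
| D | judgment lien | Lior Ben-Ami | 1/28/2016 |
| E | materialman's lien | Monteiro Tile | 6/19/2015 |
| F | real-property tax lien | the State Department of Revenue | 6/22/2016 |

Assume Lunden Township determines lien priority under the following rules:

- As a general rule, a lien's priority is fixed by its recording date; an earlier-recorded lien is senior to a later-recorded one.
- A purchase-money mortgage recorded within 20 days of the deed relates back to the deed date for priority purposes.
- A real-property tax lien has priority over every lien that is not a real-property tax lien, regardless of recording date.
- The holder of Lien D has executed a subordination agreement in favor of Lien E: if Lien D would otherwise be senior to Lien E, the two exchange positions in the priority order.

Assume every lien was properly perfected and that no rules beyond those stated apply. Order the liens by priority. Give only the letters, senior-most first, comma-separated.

F, C, E, B, D, A

First, effective dates: A was recorded within the 20-day window, so its effective date is the deed date 5/7/2016.
F is a real-property tax lien, so it outranks all other liens regardless of date.
Remaining liens by effective date: C (2/15/2015), E (6/19/2015), B (10/8/2015), D (1/28/2016), A (5/7/2016).
D is already junior to E, so the subordination agreement changes nothing.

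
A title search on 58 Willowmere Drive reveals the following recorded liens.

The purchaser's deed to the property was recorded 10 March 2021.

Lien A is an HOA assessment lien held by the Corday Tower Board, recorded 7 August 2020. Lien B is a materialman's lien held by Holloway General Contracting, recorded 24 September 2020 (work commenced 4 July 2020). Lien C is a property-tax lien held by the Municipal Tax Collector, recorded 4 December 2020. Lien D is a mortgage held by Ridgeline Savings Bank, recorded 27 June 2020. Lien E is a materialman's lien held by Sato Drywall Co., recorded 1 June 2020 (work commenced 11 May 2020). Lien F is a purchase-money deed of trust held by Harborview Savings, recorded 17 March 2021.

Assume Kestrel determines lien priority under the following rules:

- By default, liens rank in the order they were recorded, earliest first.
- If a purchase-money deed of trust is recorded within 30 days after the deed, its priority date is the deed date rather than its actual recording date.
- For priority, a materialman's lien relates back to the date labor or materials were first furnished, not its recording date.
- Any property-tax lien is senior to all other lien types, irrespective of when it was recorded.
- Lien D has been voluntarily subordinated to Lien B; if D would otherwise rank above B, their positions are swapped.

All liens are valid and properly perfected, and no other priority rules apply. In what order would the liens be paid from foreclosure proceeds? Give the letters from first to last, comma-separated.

Adjusting effective dates: B is treated as recorded 4 July 2020, the work-commencement date; E relates back to 11 May 2020 (work commenced); F's effective date is the deed date, 10 March 2021.
C is a property-tax lien, so it outranks all other liens regardless of date.
Remaining liens by effective date: E (11 May 2020), D (27 June 2020), B (4 July 2020), A (7 August 2020), F (10 March 2021).
The subordination applies — D was senior to B — so D and B swap.

C, E, B, D, A, F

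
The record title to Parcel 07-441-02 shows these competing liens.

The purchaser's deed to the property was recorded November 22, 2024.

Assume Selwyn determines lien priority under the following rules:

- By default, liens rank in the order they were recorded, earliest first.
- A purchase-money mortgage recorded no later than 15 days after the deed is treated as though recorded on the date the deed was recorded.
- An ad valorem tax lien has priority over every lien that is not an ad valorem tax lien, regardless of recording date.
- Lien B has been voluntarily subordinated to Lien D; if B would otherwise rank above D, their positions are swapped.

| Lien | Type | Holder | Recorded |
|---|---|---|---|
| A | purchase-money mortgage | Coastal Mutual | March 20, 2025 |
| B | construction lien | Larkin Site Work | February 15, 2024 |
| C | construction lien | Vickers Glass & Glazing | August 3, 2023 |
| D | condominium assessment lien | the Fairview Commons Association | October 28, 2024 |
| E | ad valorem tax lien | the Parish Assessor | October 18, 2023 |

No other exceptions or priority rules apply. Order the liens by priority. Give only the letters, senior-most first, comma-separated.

E, C, D, B, A

Effective dates: A was recorded 118 days after the deed, outside the 15-day window, so it keeps its recording date.
As an ad valorem tax lien, E is senior to every other lien.
Remaining liens by effective date: C (August 3, 2023), B (February 15, 2024), D (October 28, 2024), A (March 20, 2025).
Because B would otherwise rank above D, the subordination swaps them.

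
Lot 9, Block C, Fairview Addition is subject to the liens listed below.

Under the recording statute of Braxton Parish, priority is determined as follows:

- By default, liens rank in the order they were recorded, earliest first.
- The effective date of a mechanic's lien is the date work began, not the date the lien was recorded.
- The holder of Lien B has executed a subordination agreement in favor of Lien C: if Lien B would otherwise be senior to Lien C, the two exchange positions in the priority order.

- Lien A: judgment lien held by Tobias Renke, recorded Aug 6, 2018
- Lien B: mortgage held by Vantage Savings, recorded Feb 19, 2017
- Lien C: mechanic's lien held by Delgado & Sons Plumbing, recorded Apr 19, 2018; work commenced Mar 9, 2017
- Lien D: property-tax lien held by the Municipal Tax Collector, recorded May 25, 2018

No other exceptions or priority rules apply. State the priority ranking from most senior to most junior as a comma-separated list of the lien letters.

Effective dates: C's effective date is Mar 9, 2017, when work began.
By effective date: B (Feb 19, 2017), C (Mar 9, 2017), D (May 25, 2018), A (Aug 6, 2018).
B would otherwise be senior to C, so under the subordination agreement B and C exchange positions.

C, B, D, A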